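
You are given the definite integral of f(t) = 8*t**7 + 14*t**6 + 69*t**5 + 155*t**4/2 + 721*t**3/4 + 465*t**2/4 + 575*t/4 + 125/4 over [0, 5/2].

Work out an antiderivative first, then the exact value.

Antiderivative: F(t) = (-2*t**2 - t - 5)**4/16; value = 159375/16

f matches the chain-rule pattern g'(h)*h' with inner function h(t) = -t**2 - t/2 - 5/2; substituting u = h(t) collapses the integral.
F(t) = (-2*t**2 - t - 5)**4/16 is an antiderivative of f.
Check: d/dt[(-2*t**2 - t - 5)**4/16] = 8*t**7 + 14*t**6 + 69*t**5 + 155*t**4/2 + 721*t**3/4 + 465*t**2/4 + 575*t/4 + 125/4 = f(t).
F(5/2) = 10000; F(0) = 625/16.
Integral = F(5/2) - F(0) = 159375/16.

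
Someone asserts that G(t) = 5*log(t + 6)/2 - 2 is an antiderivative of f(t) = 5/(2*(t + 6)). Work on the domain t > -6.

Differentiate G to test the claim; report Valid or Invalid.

Valid - differentiating G returns exactly f.

d/dt[G] = 5/(2*t + 12)
This equals f(t) exactly, so the claim holds.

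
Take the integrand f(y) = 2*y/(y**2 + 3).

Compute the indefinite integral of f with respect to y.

f matches the chain-rule pattern g'(h)*h' with inner function h(y) = y**2 + 3; substituting u = h(y) collapses the integral.
Check: d/dy[log(y**2 + 3)] = 2*y/(y**2 + 3) = f(y).

F(y) = log(y**2 + 3) + C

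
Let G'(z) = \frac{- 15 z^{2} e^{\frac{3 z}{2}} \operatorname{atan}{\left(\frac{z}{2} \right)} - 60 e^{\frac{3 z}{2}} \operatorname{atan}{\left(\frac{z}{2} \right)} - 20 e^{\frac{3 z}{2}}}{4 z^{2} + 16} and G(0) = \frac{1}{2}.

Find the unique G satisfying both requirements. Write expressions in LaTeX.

Recognize the product-rule pattern: G'(z) = u'v + uv' with u = - \frac{5 \operatorname{atan}{\left(\frac{z}{2} \right)}}{2}, v = e^{\frac{3 z}{2}}, so integration by parts undoes it.
A general antiderivative is - \frac{5 e^{\frac{3 z}{2}} \operatorname{atan}{\left(\frac{z}{2} \right)}}{2} + C.
The condition gives C = \frac{1}{2} - (0) = \frac{1}{2}.
So G(z) = - \frac{5 e^{\frac{3 z}{2}} \operatorname{atan}{\left(\frac{z}{2} \right)}}{2} + \frac{1}{2}.
Check: d/dz[- \frac{5 e^{\frac{3 z}{2}} \operatorname{atan}{\left(\frac{z}{2} \right)}}{2} + \frac{1}{2}] = \frac{- 15 z^{2} e^{\frac{3 z}{2}} \operatorname{atan}{\left(\frac{z}{2} \right)} - 60 e^{\frac{3 z}{2}} \operatorname{atan}{\left(\frac{z}{2} \right)} - 20 e^{\frac{3 z}{2}}}{4 z^{2} + 16} = G'(z).

G(z) = - \frac{5 e^{\frac{3 z}{2}} \operatorname{atan}{\left(\frac{z}{2} \right)}}{2} + \frac{1}{2}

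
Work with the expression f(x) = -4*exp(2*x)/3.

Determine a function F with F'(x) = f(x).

A candidate is checked by its d/dx: the result must match f(x).
Check: d/dx[-2*exp(2*x)/3] = -4*exp(2*x)/3 = f(x).

An antiderivative is F(x) = -2*exp(2*x)/3.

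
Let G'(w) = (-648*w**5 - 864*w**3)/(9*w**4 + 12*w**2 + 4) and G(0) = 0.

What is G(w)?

G'(w) has the shape u'v + uv' for u = -54*w**4 and v = 1/(3*w**2/2 + 1) — it is the derivative of the product u*v.
A general antiderivative is -54*w**4/(3*w**2/2 + 1) + C.
The condition gives C = 0 - (0) = 0.
So G(w) = -108*w**4/(3*w**2 + 2).
Check: d/dw[-108*w**4/(3*w**2 + 2)] = (-648*w**5 - 864*w**3)/(9*w**4 + 12*w**2 + 4) = G'(w).

G(w) = -108*w**4/(3*w**2 + 2)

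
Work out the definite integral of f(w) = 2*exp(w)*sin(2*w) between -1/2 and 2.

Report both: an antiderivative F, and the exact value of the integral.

For F(w) to be correct the identity F'(w) - f(w) = 0 must hold.
F(w) = 2*exp(w)*sin(2*w)/5 - 4*exp(w)*cos(2*w)/5 is an antiderivative of f.
Check: d/dw[2*exp(w)*sin(2*w)/5 - 4*exp(w)*cos(2*w)/5] = 2*exp(w)*sin(2*w) = f(w).
F(2) = 2*exp(2)*sin(4)/5 - 4*exp(2)*cos(4)/5; F(-1/2) = -4*exp(-1/2)*cos(1)/5 - 2*exp(-1/2)*sin(1)/5.
Integral = F(2) - F(-1/2) = 2*exp(2)*sin(4)/5 + 2*exp(-1/2)*sin(1)/5 + 4*exp(-1/2)*cos(1)/5 - 4*exp(2)*cos(4)/5.

Antiderivative: F(w) = 2*exp(w)*sin(2*w)/5 - 4*exp(w)*cos(2*w)/5; value = 2*exp(2)*sin(4)/5 + 2*exp(-1/2)*sin(1)/5 + 4*exp(-1/2)*cos(1)/5 - 4*exp(2)*cos(4)/5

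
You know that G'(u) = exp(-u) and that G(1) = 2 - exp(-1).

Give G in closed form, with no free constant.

G(u) = (2*exp(u) - 1)*exp(-u)

A candidate passes only if d/du[G] lands on the given G'(u) exactly.
A general antiderivative is -exp(-u) + C.
The condition gives C = 2 - exp(-1) - (-exp(-1)) = 2.
So G(u) = (2*exp(u) - 1)*exp(-u).
Check: d/du[(2*exp(u) - 1)*exp(-u)] = exp(-u) = G'(u).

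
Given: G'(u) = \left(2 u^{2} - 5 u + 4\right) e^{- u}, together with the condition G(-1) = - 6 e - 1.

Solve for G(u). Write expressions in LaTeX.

Recognize the product-rule pattern: G'(u) = v'r + vr' with v = - 2 u^{2} + u - 3, r = e^{- u}, so integration by parts undoes it.
A general antiderivative is \left(- 2 u^{2} + u - 3\right) e^{- u} + C.
The condition gives C = - 6 e - 1 - (- 6 e) = -1.
So G(u) = \left(- 2 u^{2} + u - e^{u} - 3\right) e^{- u}.
Check: d/du[\left(- 2 u^{2} + u - e^{u} - 3\right) e^{- u}] = \left(2 u^{2} - 5 u + 4\right) e^{- u} = G'(u).

G(u) = \left(- 2 u^{2} + u - e^{u} - 3\right) e^{- u}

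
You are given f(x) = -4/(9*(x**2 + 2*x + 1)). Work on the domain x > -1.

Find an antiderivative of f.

A first test for any F(x): its x-derivative must equal f(x) identically.
Check: d/dx[4/(9*(x + 1))] = -4/(9*x**2 + 18*x + 9), which equals f(x).

An antiderivative is F(x) = 4/(9*(x + 1)).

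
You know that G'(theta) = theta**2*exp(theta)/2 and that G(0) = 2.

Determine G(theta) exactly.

G'(theta) has the shape u'v + uv' for u = theta**2/2 - theta + 1 and v = exp(theta) — it is the derivative of the product u*v.
A general antiderivative is (theta**2 - 2*theta + 2)*exp(theta)/2 + C.
The condition gives C = 2 - (1) = 1.
So G(theta) = theta**2*exp(theta)/2 - theta*exp(theta) + exp(theta) + 1.
Check: d/dtheta[theta**2*exp(theta)/2 - theta*exp(theta) + exp(theta) + 1] = theta**2*exp(theta)/2 = G'(theta).

G(theta) = theta**2*exp(theta)/2 - theta*exp(theta) + exp(theta) + 1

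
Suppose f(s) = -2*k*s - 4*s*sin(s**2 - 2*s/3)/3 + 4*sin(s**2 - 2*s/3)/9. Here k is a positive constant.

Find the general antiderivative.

The integrand splits into summands that can be handled one at a time.
Check: d/ds[-(3*k*s**2 - 2*cos(s**2 - 2*s/3))/3] = -2*k*s - 4*s*sin(s**2 - 2*s/3)/3 + 4*sin(s**2 - 2*s/3)/9 = f(s).

F(s) = -(3*k*s**2 - 2*cos(s**2 - 2*s/3))/3 + C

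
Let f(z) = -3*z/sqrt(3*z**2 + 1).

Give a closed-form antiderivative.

An antiderivative is F(z) = -sqrt(3*z**2 + 1).

f matches the chain-rule pattern g'(h)*h' with inner function h(z) = 3*z**2 + 1; substituting u = h(z) collapses the integral.
Check: d/dz[-sqrt(3*z**2 + 1)] = -3*z/sqrt(3*z**2 + 1) = f(z).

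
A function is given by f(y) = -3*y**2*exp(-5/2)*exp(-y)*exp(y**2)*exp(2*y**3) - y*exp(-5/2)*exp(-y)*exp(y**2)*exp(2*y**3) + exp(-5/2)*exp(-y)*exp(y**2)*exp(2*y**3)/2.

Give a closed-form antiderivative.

The substitution u = 2*y**3 + y**2 - y - 5/2 works: f is exactly (dF/du)*(du/dy) for that inner function.
Check: d/dy[-exp(2*y**3 + y**2 - y - 5/2)/2] = -3*y**2*exp(-5/2)*exp(-y)*exp(y**2)*exp(2*y**3) - y*exp(-5/2)*exp(-y)*exp(y**2)*exp(2*y**3) + exp(-5/2)*exp(-y)*exp(y**2)*exp(2*y**3)/2 = f(y).

An antiderivative is F(y) = -exp(2*y**3 + y**2 - y - 5/2)/2.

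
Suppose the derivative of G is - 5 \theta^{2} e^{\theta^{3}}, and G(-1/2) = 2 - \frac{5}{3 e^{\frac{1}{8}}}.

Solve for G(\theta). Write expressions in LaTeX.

G(\theta) = 2 - \frac{5 e^{\theta^{3}}}{3}

Any candidate G(\theta) must reproduce the stated G'(\theta) exactly.
A general antiderivative is - \frac{5 e^{\theta^{3}}}{3} + C.
The condition gives C = 2 - \frac{5}{3 e^{\frac{1}{8}}} - (- \frac{5}{3 e^{\frac{1}{8}}}) = 2.
So G(\theta) = 2 - \frac{5 e^{\theta^{3}}}{3}.
Check: d/d\theta[2 - \frac{5 e^{\theta^{3}}}{3}] = - 5 \theta^{2} e^{\theta^{3}} = G'(\theta).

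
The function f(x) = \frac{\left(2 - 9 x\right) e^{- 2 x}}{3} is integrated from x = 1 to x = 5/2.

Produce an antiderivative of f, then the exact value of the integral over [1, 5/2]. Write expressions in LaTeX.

f has the shape u'v + uv' for u = \frac{3 x}{2} + \frac{5}{12} and v = e^{- 2 x} — it is the derivative of the product u*v.
F(x) = \frac{\left(18 x + 5\right) e^{- 2 x}}{12} is an antiderivative of f.
Check: d/dx[\frac{\left(18 x + 5\right) e^{- 2 x}}{12}] = \frac{\left(2 - 9 x\right) e^{- 2 x}}{3} = f(x).
F(5/2) = \frac{25}{6 e^{5}}; F(1) = \frac{23}{12 e^{2}}.
Integral = F(5/2) - F(1) = - \frac{23}{12 e^{2}} + \frac{25}{6 e^{5}}.

Antiderivative: F(x) = \frac{\left(18 x + 5\right) e^{- 2 x}}{12}; value = - \frac{23}{12 e^{2}} + \frac{25}{6 e^{5}}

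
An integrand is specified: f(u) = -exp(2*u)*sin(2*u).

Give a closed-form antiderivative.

Check any antiderivative F(u) by computing F'(u) and comparing it with f(u).
Check: d/du[-exp(2*u)*sin(2*u)/4 + exp(2*u)*cos(2*u)/4] = -exp(2*u)*sin(2*u) = f(u).

An antiderivative is F(u) = -exp(2*u)*sin(2*u)/4 + exp(2*u)*cos(2*u)/4.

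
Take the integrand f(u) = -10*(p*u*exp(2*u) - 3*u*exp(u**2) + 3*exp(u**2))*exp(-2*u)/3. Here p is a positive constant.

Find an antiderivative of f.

An antiderivative is F(u) = -5*(p*u**2 - 3*exp(-2*u)*exp(u**2))/3.

An antiderivative F(u) passes only if d/du[F] lands on f(u) exactly.
Check: d/du[-5*(p*u**2 - 3*exp(-2*u)*exp(u**2))/3] = (-10*p*u*exp(2*u) + 30*u*exp(u**2) - 30*exp(u**2))*exp(-2*u)/3, which equals f(u).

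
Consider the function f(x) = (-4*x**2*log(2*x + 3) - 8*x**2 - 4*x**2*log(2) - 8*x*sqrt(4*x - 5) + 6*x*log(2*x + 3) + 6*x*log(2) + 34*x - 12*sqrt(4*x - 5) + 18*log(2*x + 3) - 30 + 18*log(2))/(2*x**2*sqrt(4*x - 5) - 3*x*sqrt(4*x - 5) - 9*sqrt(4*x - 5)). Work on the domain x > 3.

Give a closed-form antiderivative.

For F(x) to be correct the identity F'(x) - f(x) = 0 must hold.
Check: d/dx[-sqrt(4*x - 5)*log(4*x + 6) - 4*log(x - 3)] = (-4*x**2*log(2*x + 3) - 8*x**2 - 4*x**2*log(2) - 8*x*sqrt(4*x - 5) + 6*x*log(2*x + 3) + 6*x*log(2) + 34*x - 12*sqrt(4*x - 5) + 18*log(2*x + 3) - 30 + 18*log(2))/(2*x**2*sqrt(4*x - 5) - 3*x*sqrt(4*x - 5) - 9*sqrt(4*x - 5)) = f(x).

An antiderivative is F(x) = -sqrt(4*x - 5)*log(4*x + 6) - 4*log(x - 3).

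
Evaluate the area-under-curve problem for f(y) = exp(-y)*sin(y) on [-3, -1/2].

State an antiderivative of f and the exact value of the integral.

Antiderivative: F(y) = (-sin(y) - cos(y))*exp(-y)/2; value = exp(3)*cos(3)/2 - exp(3)*sin(3)/2 - exp(1/2)*cos(1/2)/2 + exp(1/2)*sin(1/2)/2

Since d/dy undoes antidifferentiation here, F'(y) = f(y) is required of F(y).
F(y) = (-sin(y) - cos(y))*exp(-y)/2 is an antiderivative of f.
Check: d/dy[(-sin(y) - cos(y))*exp(-y)/2] = exp(-y)*sin(y) = f(y).
F(-1/2) = -exp(1/2)*cos(1/2)/2 + exp(1/2)*sin(1/2)/2; F(-3) = exp(3)*sin(3)/2 - exp(3)*cos(3)/2.
Integral = F(-1/2) - F(-3) = exp(3)*cos(3)/2 - exp(3)*sin(3)/2 - exp(1/2)*cos(1/2)/2 + exp(1/2)*sin(1/2)/2.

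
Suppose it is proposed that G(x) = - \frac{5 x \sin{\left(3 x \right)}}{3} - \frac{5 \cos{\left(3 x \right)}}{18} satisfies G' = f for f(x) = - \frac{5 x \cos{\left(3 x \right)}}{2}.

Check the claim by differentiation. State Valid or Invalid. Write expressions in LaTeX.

d/dx[G] = - 5 x \cos{\left(3 x \right)} - \frac{5 \sin{\left(3 x \right)}}{6}
d/dx[G] - f(x) = - \frac{5 x \cos{\left(3 x \right)}}{2} - \frac{5 \sin{\left(3 x \right)}}{6} != 0.

Invalid: d/dx[G] - f = - \frac{5 x \cos{\left(3 x \right)}}{2} - \frac{5 \sin{\left(3 x \right)}}{6}, which is not 0.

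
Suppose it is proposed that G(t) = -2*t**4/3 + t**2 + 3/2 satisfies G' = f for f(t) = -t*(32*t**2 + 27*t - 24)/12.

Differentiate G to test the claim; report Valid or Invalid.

Invalid: d/dt[G] - f = 9*t**2/4, which is not 0.

d/dt[G] = -8*t**3/3 + 2*t
d/dt[G] - f(t) = 9*t**2/4 != 0.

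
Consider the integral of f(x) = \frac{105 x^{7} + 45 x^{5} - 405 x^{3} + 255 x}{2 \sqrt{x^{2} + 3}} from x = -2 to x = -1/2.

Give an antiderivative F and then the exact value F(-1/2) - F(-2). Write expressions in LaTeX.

Antiderivative: F(x) = \frac{15 \left(x^{2} - 1\right)^{3} \sqrt{x^{2} + 3}}{2}; value = - \frac{405 \sqrt{7}}{2} - \frac{405 \sqrt{13}}{256}

f has the shape u'v + uv' for u = \frac{15 \left(x^{2} - 1\right)^{3}}{2} and v = \sqrt{x^{2} + 3} — it is the derivative of the product u*v.
F(x) = \frac{15 \left(x^{2} - 1\right)^{3} \sqrt{x^{2} + 3}}{2} is an antiderivative of f.
Check: d/dx[\frac{15 \left(x^{2} - 1\right)^{3} \sqrt{x^{2} + 3}}{2}] = \frac{105 x^{7} + 45 x^{5} - 405 x^{3} + 255 x}{2 \sqrt{x^{2} + 3}} = f(x).
F(-1/2) = - \frac{405 \sqrt{13}}{256}; F(-2) = \frac{405 \sqrt{7}}{2}.
Integral = F(-1/2) - F(-2) = - \frac{405 \sqrt{7}}{2} - \frac{405 \sqrt{13}}{256}.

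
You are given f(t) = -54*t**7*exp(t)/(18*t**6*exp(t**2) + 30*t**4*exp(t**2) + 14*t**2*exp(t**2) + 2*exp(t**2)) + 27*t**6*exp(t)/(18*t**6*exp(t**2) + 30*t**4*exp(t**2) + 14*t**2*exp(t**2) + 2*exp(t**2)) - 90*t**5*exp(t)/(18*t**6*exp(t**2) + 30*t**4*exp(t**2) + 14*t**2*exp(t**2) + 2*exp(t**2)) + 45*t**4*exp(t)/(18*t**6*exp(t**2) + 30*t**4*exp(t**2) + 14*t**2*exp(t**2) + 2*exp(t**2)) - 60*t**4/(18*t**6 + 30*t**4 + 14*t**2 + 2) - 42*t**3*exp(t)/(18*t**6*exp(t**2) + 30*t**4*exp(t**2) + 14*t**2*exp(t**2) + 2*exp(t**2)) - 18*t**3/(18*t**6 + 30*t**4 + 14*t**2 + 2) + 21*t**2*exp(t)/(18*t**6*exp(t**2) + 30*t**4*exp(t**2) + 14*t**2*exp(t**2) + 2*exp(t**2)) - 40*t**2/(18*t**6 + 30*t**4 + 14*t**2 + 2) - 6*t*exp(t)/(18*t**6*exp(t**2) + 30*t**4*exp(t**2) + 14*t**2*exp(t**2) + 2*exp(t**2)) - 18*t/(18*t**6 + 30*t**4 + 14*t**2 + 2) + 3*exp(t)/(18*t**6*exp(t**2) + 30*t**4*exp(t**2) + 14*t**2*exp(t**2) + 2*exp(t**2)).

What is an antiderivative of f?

Integrate term by term and add the pieces.
Check: d/dt[(9*t**2*exp(t)*exp(-t**2) - 15*t**2*atan(t) + 5*t + 3*exp(t)*exp(-t**2) - 5*atan(t) + 3)/(6*t**2 + 2)] = (-54*t**7*exp(t) + 27*t**6*exp(t) - 90*t**5*exp(t) + 45*t**4*exp(t) - 60*t**4*exp(t**2) - 42*t**3*exp(t) - 18*t**3*exp(t**2) + 21*t**2*exp(t) - 40*t**2*exp(t**2) - 6*t*exp(t) - 18*t*exp(t**2) + 3*exp(t))/(18*t**6*exp(t**2) + 30*t**4*exp(t**2) + 14*t**2*exp(t**2) + 2*exp(t**2)), which equals f(t).

An antiderivative is F(t) = (9*t**2*exp(t)*exp(-t**2) - 15*t**2*atan(t) + 5*t + 3*exp(t)*exp(-t**2) - 5*atan(t) + 3)/(6*t**2 + 2).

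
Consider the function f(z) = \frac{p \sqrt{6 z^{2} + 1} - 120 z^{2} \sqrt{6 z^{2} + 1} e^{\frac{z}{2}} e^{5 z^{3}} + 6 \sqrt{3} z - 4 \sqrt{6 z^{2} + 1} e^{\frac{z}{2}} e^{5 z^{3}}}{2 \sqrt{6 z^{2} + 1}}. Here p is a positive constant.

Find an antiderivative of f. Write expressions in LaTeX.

Since d/dz undoes antidifferentiation here, F'(z) = f(z) is required of F(z).
Check: d/dz[\frac{p z + \sqrt{3} \sqrt{6 z^{2} + 1} - 8 e^{\frac{z}{2}} e^{5 z^{3}}}{2}] = \frac{p \sqrt{6 z^{2} + 1} - 120 z^{2} \sqrt{6 z^{2} + 1} e^{\frac{z}{2}} e^{5 z^{3}} + 6 \sqrt{3} z - 4 \sqrt{6 z^{2} + 1} e^{\frac{z}{2}} e^{5 z^{3}}}{2 \sqrt{6 z^{2} + 1}} = f(z).

An antiderivative is F(z) = \frac{p z + \sqrt{3} \sqrt{6 z^{2} + 1} - 8 e^{\frac{z}{2}} e^{5 z^{3}}}{2}.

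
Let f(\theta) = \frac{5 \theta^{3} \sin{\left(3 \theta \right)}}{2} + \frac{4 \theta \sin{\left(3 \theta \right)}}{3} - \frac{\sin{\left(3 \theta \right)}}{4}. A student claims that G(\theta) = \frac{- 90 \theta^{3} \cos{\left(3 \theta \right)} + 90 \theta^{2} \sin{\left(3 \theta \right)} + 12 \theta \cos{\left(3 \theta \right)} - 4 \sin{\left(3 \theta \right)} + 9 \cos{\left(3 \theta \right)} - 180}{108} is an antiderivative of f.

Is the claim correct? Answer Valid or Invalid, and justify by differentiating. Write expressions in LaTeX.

d/d\theta[G] = \frac{5 \theta^{3} \sin{\left(3 \theta \right)}}{2} + \frac{4 \theta \sin{\left(3 \theta \right)}}{3} - \frac{\sin{\left(3 \theta \right)}}{4}
This equals f(\theta) exactly, so the claim holds.

Valid - differentiating G returns exactly f.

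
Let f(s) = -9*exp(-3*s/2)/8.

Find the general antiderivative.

F(s) = 3*exp(-3*s/2)/4 + C

An antiderivative F(s) passes only if d/ds[F] lands on f(s) exactly.
Check: d/ds[3*exp(-3*s/2)/4] = -9*exp(-3*s/2)/8 = f(s).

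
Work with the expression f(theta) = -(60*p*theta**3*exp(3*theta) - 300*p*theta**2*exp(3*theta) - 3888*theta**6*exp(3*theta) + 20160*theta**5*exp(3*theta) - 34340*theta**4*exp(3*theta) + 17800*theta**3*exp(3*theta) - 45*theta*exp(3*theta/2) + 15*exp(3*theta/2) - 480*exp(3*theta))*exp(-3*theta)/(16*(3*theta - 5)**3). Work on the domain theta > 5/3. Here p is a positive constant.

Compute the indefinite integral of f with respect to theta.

Recover f(theta) by differentiating a candidate F(theta); any mismatch rules it out.
Check: d/dtheta[-(10*p*theta**3*exp(3*theta/2) - 162*theta**6*exp(3*theta/2) + 580*theta**5*exp(3*theta/2) - 445*theta**4*exp(3*theta/2) + 40*exp(3*theta/2) + 5)*exp(-3*theta/2)/(8*(3*theta - 5)**2)] = (-60*p*theta**3*exp(3*theta) + 300*p*theta**2*exp(3*theta) + 3888*theta**6*exp(3*theta) - 20160*theta**5*exp(3*theta) + 34340*theta**4*exp(3*theta) - 17800*theta**3*exp(3*theta) + 45*theta*exp(3*theta/2) - 15*exp(3*theta/2) + 480*exp(3*theta))/(432*theta**3*exp(3*theta) - 2160*theta**2*exp(3*theta) + 3600*theta*exp(3*theta) - 2000*exp(3*theta)), which equals f(theta).

F(theta) = -(10*p*theta**3*exp(3*theta/2) - 162*theta**6*exp(3*theta/2) + 580*theta**5*exp(3*theta/2) - 445*theta**4*exp(3*theta/2) + 40*exp(3*theta/2) + 5)*exp(-3*theta/2)/(8*(3*theta - 5)**2) + C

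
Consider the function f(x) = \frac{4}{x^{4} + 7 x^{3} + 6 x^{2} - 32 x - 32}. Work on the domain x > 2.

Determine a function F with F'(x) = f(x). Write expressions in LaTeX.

Factor the denominator (\left(x - 2\right) \left(x + 1\right) \left(x + 4\right)^{2}) and decompose: f = \frac{1}{9 \left(x + 4\right)} + \frac{2}{9 \left(x + 4\right)^{2}} - \frac{4}{27 \left(x + 1\right)} + \frac{1}{27 \left(x - 2\right)}; each piece integrates to a log, atan, or power term.
Check: d/dx[\frac{\log{\left(x - 2 \right)}}{27} - \frac{4 \log{\left(x + 1 \right)}}{27} + \frac{\log{\left(x + 4 \right)}}{9} - \frac{4}{18 x + 72}] = \frac{4}{x^{4} + 7 x^{3} + 6 x^{2} - 32 x - 32} = f(x).

An antiderivative is F(x) = \frac{\log{\left(x - 2 \right)}}{27} - \frac{4 \log{\left(x + 1 \right)}}{27} + \frac{\log{\left(x + 4 \right)}}{9} - \frac{4}{18 x + 72}.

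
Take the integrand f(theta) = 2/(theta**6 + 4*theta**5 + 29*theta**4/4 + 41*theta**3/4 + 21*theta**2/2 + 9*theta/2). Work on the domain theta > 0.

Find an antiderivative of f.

An antiderivative is F(theta) = -2*(-1156*theta*log(theta) + 6936*theta*log(theta + 1) - 5504*theta*log(theta + 3/2) - 138*theta*log(theta**2 + 2) + 156*sqrt(2)*theta*atan(sqrt(2)*theta/2) - 1734*log(theta) + 10404*log(theta + 1) - 8256*log(theta + 3/2) - 207*log(theta**2 + 2) + 234*sqrt(2)*atan(sqrt(2)*theta/2) + 1632)/(2601*(2*theta + 3)).

Factor the denominator (theta*(theta + 1)*(2*theta + 3)**2*(theta**2 + 2)) and decompose: f = 4*(23*theta - 26)/(867*(theta**2 + 2)) + 11008/(2601*(2*theta + 3)) + 128/(51*(2*theta + 3)**2) - 8/(3*(theta + 1)) + 4/(9*theta); each piece integrates to a log, atan, or power term.
Check: d/dtheta[-2*(-1156*theta*log(theta) + 6936*theta*log(theta + 1) - 5504*theta*log(theta + 3/2) - 138*theta*log(theta**2 + 2) + 156*sqrt(2)*theta*atan(sqrt(2)*theta/2) - 1734*log(theta) + 10404*log(theta + 1) - 8256*log(theta + 3/2) - 207*log(theta**2 + 2) + 234*sqrt(2)*atan(sqrt(2)*theta/2) + 1632)/(2601*(2*theta + 3))] = 8/(4*theta**6 + 16*theta**5 + 29*theta**4 + 41*theta**3 + 42*theta**2 + 18*theta), which equals f(theta).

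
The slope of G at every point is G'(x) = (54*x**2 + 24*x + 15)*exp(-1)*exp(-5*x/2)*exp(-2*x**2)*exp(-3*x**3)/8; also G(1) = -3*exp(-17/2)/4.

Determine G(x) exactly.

G'(x) matches the chain-rule pattern g'(h)*h' with inner function h(x) = -3*x**3 - 2*x**2 - 5*x/2 - 1; substituting u = h(x) collapses the integral.
A general antiderivative is -3*exp(-3*x**3 - 2*x**2 - 5*x/2 - 1)/4 + C.
The condition gives C = -3*exp(-17/2)/4 - (-3*exp(-17/2)/4) = 0.
So G(x) = -3*exp(-3*x**3 - 2*x**2 - 5*x/2 - 1)/4.
Check: d/dx[-3*exp(-3*x**3 - 2*x**2 - 5*x/2 - 1)/4] = (54*x**2 + 24*x + 15)*exp(-1)*exp(-5*x/2)*exp(-2*x**2)*exp(-3*x**3)/8 = G'(x).

G(x) = -3*exp(-3*x**3 - 2*x**2 - 5*x/2 - 1)/4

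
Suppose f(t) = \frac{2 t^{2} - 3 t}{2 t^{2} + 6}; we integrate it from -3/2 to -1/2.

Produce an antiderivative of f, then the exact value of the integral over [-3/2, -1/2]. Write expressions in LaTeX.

An antiderivative F(t) passes only if d/dt[F] lands on f(t) exactly.
F(t) = t - \frac{3 \log{\left(t^{2} + 3 \right)}}{4} - \sqrt{3} \operatorname{atan}{\left(\frac{\sqrt{3} t}{3} \right)} is an antiderivative of f.
Check: d/dt[t - \frac{3 \log{\left(t^{2} + 3 \right)}}{4} - \sqrt{3} \operatorname{atan}{\left(\frac{\sqrt{3} t}{3} \right)}] = \frac{2 t^{2} - 3 t}{2 t^{2} + 6} = f(t).
F(-1/2) = - \frac{3 \log{\left(\frac{13}{4} \right)}}{4} - \frac{1}{2} + \sqrt{3} \operatorname{atan}{\left(\frac{\sqrt{3}}{6} \right)}; F(-3/2) = - \frac{3}{2} - \frac{3 \log{\left(\frac{21}{4} \right)}}{4} + \sqrt{3} \operatorname{atan}{\left(\frac{\sqrt{3}}{2} \right)}.
Integral = F(-1/2) - F(-3/2) = - \sqrt{3} \operatorname{atan}{\left(\frac{\sqrt{3}}{2} \right)} - \frac{3 \log{\left(\frac{13}{4} \right)}}{4} + \sqrt{3} \operatorname{atan}{\left(\frac{\sqrt{3}}{6} \right)} + 1 + \frac{3 \log{\left(\frac{21}{4} \right)}}{4}.

Antiderivative: F(t) = t - \frac{3 \log{\left(t^{2} + 3 \right)}}{4} - \sqrt{3} \operatorname{atan}{\left(\frac{\sqrt{3} t}{3} \right)}; value = - \sqrt{3} \operatorname{atan}{\left(\frac{\sqrt{3}}{2} \right)} - \frac{3 \log{\left(\frac{13}{4} \right)}}{4} + \sqrt{3} \operatorname{atan}{\left(\frac{\sqrt{3}}{6} \right)} + 1 + \frac{3 \log{\left(\frac{21}{4} \right)}}{4}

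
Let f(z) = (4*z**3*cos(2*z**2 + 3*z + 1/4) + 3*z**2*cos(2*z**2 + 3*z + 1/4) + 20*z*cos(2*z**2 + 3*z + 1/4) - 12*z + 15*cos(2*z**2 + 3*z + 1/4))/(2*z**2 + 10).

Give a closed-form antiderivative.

For F(z) to be correct the identity F'(z) - f(z) = 0 must hold.
Check: d/dz[-3*log(z**2 + 5) + sin(2*z**2 + 3*z + 1/4)/2] = (4*z**3*cos(2*z**2 + 3*z + 1/4) + 3*z**2*cos(2*z**2 + 3*z + 1/4) + 20*z*cos(2*z**2 + 3*z + 1/4) - 12*z + 15*cos(2*z**2 + 3*z + 1/4))/(2*z**2 + 10) = f(z).

An antiderivative is F(z) = -3*log(z**2 + 5) + sin(2*z**2 + 3*z + 1/4)/2.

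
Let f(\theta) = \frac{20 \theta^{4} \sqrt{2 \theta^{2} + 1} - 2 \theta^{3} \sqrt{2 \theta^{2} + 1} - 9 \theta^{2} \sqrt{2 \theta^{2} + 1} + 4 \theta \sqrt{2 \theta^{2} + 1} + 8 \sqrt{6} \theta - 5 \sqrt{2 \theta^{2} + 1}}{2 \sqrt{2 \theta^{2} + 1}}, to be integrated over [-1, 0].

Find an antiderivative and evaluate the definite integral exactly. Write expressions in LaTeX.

Antiderivative: F(\theta) = 2 \theta^{5} - \frac{\theta^{4}}{4} - \frac{3 \theta^{3}}{2} + \theta^{2} - \frac{5 \theta}{2} + 4 \sqrt{3 \theta^{2} + \frac{3}{2}}; value = - 6 \sqrt{2} - \frac{11}{4} + 2 \sqrt{6}

Differentiate the proposed F(\theta) back; it has to land on f(\theta) exactly.
F(\theta) = 2 \theta^{5} - \frac{\theta^{4}}{4} - \frac{3 \theta^{3}}{2} + \theta^{2} - \frac{5 \theta}{2} + 4 \sqrt{3 \theta^{2} + \frac{3}{2}} is an antiderivative of f.
Check: d/d\theta[2 \theta^{5} - \frac{\theta^{4}}{4} - \frac{3 \theta^{3}}{2} + \theta^{2} - \frac{5 \theta}{2} + 4 \sqrt{3 \theta^{2} + \frac{3}{2}}] = \frac{20 \theta^{4} \sqrt{2 \theta^{2} + 1} - 2 \theta^{3} \sqrt{2 \theta^{2} + 1} - 9 \theta^{2} \sqrt{2 \theta^{2} + 1} + 4 \theta \sqrt{2 \theta^{2} + 1} + 8 \sqrt{6} \theta - 5 \sqrt{2 \theta^{2} + 1}}{2 \sqrt{2 \theta^{2} + 1}} = f(\theta).
F(0) = 2 \sqrt{6}; F(-1) = \frac{11}{4} + 6 \sqrt{2}.
Integral = F(0) - F(-1) = - 6 \sqrt{2} - \frac{11}{4} + 2 \sqrt{6}.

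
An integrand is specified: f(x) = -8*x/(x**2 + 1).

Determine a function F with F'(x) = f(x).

f matches the chain-rule pattern g'(h)*h' with inner function h(x) = 3*x**2 + 3; substituting u = h(x) collapses the integral.
Check: d/dx[-4*log(3*x**2 + 3)] = -8*x/(x**2 + 1) = f(x).

An antiderivative is F(x) = -4*log(3*x**2 + 3).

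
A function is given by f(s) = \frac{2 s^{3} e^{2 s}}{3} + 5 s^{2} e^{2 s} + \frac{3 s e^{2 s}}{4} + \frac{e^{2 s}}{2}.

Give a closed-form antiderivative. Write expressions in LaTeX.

Recognize the product-rule pattern: f = u'v + uv' with u = \frac{s^{3}}{3} + 2 s^{2} - \frac{13 s}{8} + \frac{17}{16}, v = e^{2 s}, so integration by parts undoes it.
Check: d/ds[\frac{s^{3} e^{2 s}}{3} + 2 s^{2} e^{2 s} - \frac{13 s e^{2 s}}{8} + \frac{17 e^{2 s}}{16}] = \frac{2 s^{3} e^{2 s}}{3} + 5 s^{2} e^{2 s} + \frac{3 s e^{2 s}}{4} + \frac{e^{2 s}}{2} = f(s).

An antiderivative is F(s) = \frac{s^{3} e^{2 s}}{3} + 2 s^{2} e^{2 s} - \frac{13 s e^{2 s}}{8} + \frac{17 e^{2 s}}{16}.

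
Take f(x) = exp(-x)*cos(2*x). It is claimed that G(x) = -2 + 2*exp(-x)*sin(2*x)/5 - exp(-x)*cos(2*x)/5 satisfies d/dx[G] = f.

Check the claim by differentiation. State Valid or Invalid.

d/dx[G] = exp(-x)*cos(2*x)
This equals f(x) exactly, so the claim holds.

Valid - the claim checks out under differentiation.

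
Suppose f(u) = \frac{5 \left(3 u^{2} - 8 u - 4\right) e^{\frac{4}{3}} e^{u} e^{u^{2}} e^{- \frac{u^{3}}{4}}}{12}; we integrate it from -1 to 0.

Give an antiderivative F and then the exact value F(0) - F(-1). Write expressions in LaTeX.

f matches the chain-rule pattern g'(h)*h' with inner function h(u) = - \frac{u^{3}}{4} + u^{2} + u + \frac{4}{3}; substituting w = h(u) collapses the integral.
F(u) = - \frac{5 e^{- \frac{u^{3}}{4} + u^{2} + u + \frac{4}{3}}}{3} is an antiderivative of f.
Check: d/du[- \frac{5 e^{- \frac{u^{3}}{4} + u^{2} + u + \frac{4}{3}}}{3}] = \frac{5 u^{2} e^{\frac{4}{3}} e^{u} e^{u^{2}} e^{- \frac{u^{3}}{4}}}{4} - \frac{10 u e^{\frac{4}{3}} e^{u} e^{u^{2}} e^{- \frac{u^{3}}{4}}}{3} - \frac{5 e^{\frac{4}{3}} e^{u} e^{u^{2}} e^{- \frac{u^{3}}{4}}}{3}, which equals f(u).
F(0) = - \frac{5 e^{\frac{4}{3}}}{3}; F(-1) = - \frac{5 e^{\frac{19}{12}}}{3}.
Integral = F(0) - F(-1) = - \frac{5 e^{\frac{4}{3}}}{3} + \frac{5 e^{\frac{19}{12}}}{3}.

Antiderivative: F(u) = - \frac{5 e^{- \frac{u^{3}}{4} + u^{2} + u + \frac{4}{3}}}{3}; value = - \frac{5 e^{\frac{4}{3}}}{3} + \frac{5 e^{\frac{19}{12}}}{3}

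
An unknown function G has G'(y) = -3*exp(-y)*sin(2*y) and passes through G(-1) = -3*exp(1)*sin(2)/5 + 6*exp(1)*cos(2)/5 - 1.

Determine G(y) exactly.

G(y) = (-5*exp(y) + 3*sin(2*y) + 6*cos(2*y))*exp(-y)/5

Since d/dy undoes antidifferentiation here, G(y) must give back the stated G'(y).
A general antiderivative is 3*exp(-y)*sin(2*y)/5 + 6*exp(-y)*cos(2*y)/5 + C.
The condition gives C = -3*exp(1)*sin(2)/5 + 6*exp(1)*cos(2)/5 - 1 - (-3*exp(1)*sin(2)/5 + 6*exp(1)*cos(2)/5) = -1.
So G(y) = (-5*exp(y) + 3*sin(2*y) + 6*cos(2*y))*exp(-y)/5.
Check: d/dy[(-5*exp(y) + 3*sin(2*y) + 6*cos(2*y))*exp(-y)/5] = -3*exp(-y)*sin(2*y) = G'(y).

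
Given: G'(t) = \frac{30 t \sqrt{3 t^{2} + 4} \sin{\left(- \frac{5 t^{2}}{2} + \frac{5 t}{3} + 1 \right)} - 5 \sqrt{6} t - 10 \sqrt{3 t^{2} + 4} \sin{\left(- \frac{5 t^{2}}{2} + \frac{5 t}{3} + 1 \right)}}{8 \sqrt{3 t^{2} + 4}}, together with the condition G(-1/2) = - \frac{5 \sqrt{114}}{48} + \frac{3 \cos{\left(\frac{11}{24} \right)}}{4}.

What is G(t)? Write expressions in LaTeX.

A candidate passes only if d/dt[G] lands on the given G'(t) exactly.
A general antiderivative is - \frac{5 \sqrt{\frac{t^{2}}{2} + \frac{2}{3}}}{4} + \frac{3 \cos{\left(- \frac{5 t^{2}}{2} + \frac{5 t}{3} + 1 \right)}}{4} + C.
The condition gives C = - \frac{5 \sqrt{114}}{48} + \frac{3 \cos{\left(\frac{11}{24} \right)}}{4} - (- \frac{5 \sqrt{114}}{48} + \frac{3 \cos{\left(\frac{11}{24} \right)}}{4}) = 0.
So G(t) = - \frac{5 \sqrt{\frac{t^{2}}{2} + \frac{2}{3}}}{4} + \frac{3 \cos{\left(- \frac{5 t^{2}}{2} + \frac{5 t}{3} + 1 \right)}}{4}.
Check: d/dt[- \frac{5 \sqrt{\frac{t^{2}}{2} + \frac{2}{3}}}{4} + \frac{3 \cos{\left(- \frac{5 t^{2}}{2} + \frac{5 t}{3} + 1 \right)}}{4}] = \frac{30 t \sqrt{3 t^{2} + 4} \sin{\left(- \frac{5 t^{2}}{2} + \frac{5 t}{3} + 1 \right)} - 5 \sqrt{6} t - 10 \sqrt{3 t^{2} + 4} \sin{\left(- \frac{5 t^{2}}{2} + \frac{5 t}{3} + 1 \right)}}{8 \sqrt{3 t^{2} + 4}} = G'(t).

G(t) = - \frac{5 \sqrt{\frac{t^{2}}{2} + \frac{2}{3}}}{4} + \frac{3 \cos{\left(- \frac{5 t^{2}}{2} + \frac{5 t}{3} + 1 \right)}}{4}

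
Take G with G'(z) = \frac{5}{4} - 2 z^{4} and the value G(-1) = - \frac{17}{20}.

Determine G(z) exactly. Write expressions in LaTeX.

For G(z) to be correct, d/dz[G] must agree with the stated G'(z) identically.
A general antiderivative is - \frac{2 z^{5}}{5} + \frac{5 z}{4} + C.
The condition gives C = - \frac{17}{20} - (- \frac{17}{20}) = 0.
So G(z) = - \frac{z \left(8 z^{4} - 25\right)}{20}.
Check: d/dz[- \frac{z \left(8 z^{4} - 25\right)}{20}] = \frac{5}{4} - 2 z^{4} = G'(z).

G(z) = - \frac{z \left(8 z^{4} - 25\right)}{20}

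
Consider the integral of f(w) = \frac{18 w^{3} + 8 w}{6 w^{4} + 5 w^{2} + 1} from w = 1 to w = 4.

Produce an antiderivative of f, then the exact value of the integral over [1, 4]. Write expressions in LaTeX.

Antiderivative: F(w) = \frac{\log{\left(2 w^{2} + 1 \right)}}{2} + \log{\left(3 w^{2} + 1 \right)}; value = - \log{\left(4 \right)} - \frac{\log{\left(6 \right)}}{2} + \frac{\log{\left(66 \right)}}{2} + \log{\left(49 \right)}

A candidate is checked by its d/dw: the result must match f(w).
F(w) = \frac{\log{\left(2 w^{2} + 1 \right)}}{2} + \log{\left(3 w^{2} + 1 \right)} is an antiderivative of f.
Check: d/dw[\frac{\log{\left(2 w^{2} + 1 \right)}}{2} + \log{\left(3 w^{2} + 1 \right)}] = \frac{18 w^{3} + 8 w}{6 w^{4} + 5 w^{2} + 1} = f(w).
F(4) = \frac{\log{\left(33 \right)}}{2} + \log{\left(49 \right)}; F(1) = \frac{\log{\left(3 \right)}}{2} + \log{\left(4 \right)}.
Integral = F(4) - F(1) = - \log{\left(4 \right)} - \frac{\log{\left(6 \right)}}{2} + \frac{\log{\left(66 \right)}}{2} + \log{\left(49 \right)}.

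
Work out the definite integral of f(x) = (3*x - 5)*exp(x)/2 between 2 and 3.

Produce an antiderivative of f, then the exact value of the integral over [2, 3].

Recognize the product-rule pattern: f = u'v + uv' with u = 3*x/2 - 4, v = exp(x), so integration by parts undoes it.
F(x) = (3*x - 8)*exp(x)/2 is an antiderivative of f.
Check: d/dx[(3*x - 8)*exp(x)/2] = 3*x*exp(x)/2 - 5*exp(x)/2, which equals f(x).
F(3) = exp(3)/2; F(2) = -exp(2).
Integral = F(3) - F(2) = exp(2) + exp(3)/2.

Antiderivative: F(x) = (3*x - 8)*exp(x)/2; value = exp(2) + exp(3)/2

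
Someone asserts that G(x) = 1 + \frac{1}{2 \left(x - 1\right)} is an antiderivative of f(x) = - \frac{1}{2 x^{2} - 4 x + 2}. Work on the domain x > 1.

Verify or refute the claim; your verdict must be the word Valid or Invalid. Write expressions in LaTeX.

d/dx[G] = - \frac{1}{2 x^{2} - 4 x + 2}
This equals f(x) exactly, so the claim holds.

Valid: G'(x) = f(x).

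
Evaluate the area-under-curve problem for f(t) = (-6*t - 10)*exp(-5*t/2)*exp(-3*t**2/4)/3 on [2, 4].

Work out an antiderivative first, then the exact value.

f matches the chain-rule pattern g'(h)*h' with inner function h(t) = -3*t**2/4 - 5*t/2; substituting u = h(t) collapses the integral.
F(t) = 4*exp(-3*t**2/4 - 5*t/2)/3 is an antiderivative of f.
Check: d/dt[4*exp(-3*t**2/4 - 5*t/2)/3] = (-6*t - 10)*exp(-5*t/2)*exp(-3*t**2/4)/3 = f(t).
F(4) = 4*exp(-22)/3; F(2) = 4*exp(-8)/3.
Integral = F(4) - F(2) = -4*exp(-8)/3 + 4*exp(-22)/3.

Antiderivative: F(t) = 4*exp(-3*t**2/4 - 5*t/2)/3; value = -4*exp(-8)/3 + 4*exp(-22)/3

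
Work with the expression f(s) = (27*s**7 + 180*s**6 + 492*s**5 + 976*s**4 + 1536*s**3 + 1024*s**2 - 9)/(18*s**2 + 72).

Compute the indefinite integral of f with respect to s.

Check any antiderivative F(s) by computing F'(s) and comparing it with f(s).
Check: d/ds[s**6/4 + 2*s**5 + 16*s**4/3 + 128*s**3/27 - atan(s/2)/4] = (27*s**7 + 180*s**6 + 492*s**5 + 976*s**4 + 1536*s**3 + 1024*s**2 - 9)/(18*s**2 + 72) = f(s).

F(s) = s**6/4 + 2*s**5 + 16*s**4/3 + 128*s**3/27 - atan(s/2)/4 + C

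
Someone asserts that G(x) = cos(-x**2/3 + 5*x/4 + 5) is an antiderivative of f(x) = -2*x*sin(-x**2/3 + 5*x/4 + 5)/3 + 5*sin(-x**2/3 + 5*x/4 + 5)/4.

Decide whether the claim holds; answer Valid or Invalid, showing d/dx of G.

Invalid: d/dx[G] - f = 4*x*sin(-x**2/3 + 5*x/4 + 5)/3 - 5*sin(-x**2/3 + 5*x/4 + 5)/2, which is not 0.

d/dx[G] = 2*x*sin(-x**2/3 + 5*x/4 + 5)/3 - 5*sin(-x**2/3 + 5*x/4 + 5)/4
d/dx[G] - f(x) = 4*x*sin(-x**2/3 + 5*x/4 + 5)/3 - 5*sin(-x**2/3 + 5*x/4 + 5)/2 != 0.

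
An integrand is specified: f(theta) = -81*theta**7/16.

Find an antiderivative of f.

An antiderivative is F(theta) = -81*theta**8/128.

Recover f(theta) by differentiating a candidate F(theta); any mismatch rules it out.
Check: d/dtheta[-81*theta**8/128] = -81*theta**7/16 = f(theta).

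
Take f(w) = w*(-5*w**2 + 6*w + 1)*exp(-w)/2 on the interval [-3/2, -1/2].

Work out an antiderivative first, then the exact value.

f has the shape u'v + uv' for u = 5*w**3/2 + 9*w**2/2 + 17*w/2 + 17/2 and v = exp(-w) — it is the derivative of the product u*v.
F(w) = 5*w**3*exp(-w)/2 + 9*w**2*exp(-w)/2 + 17*w*exp(-w)/2 + 17*exp(-w)/2 is an antiderivative of f.
Check: d/dw[5*w**3*exp(-w)/2 + 9*w**2*exp(-w)/2 + 17*w*exp(-w)/2 + 17*exp(-w)/2] = (-5*w**3 + 6*w**2 + w)*exp(-w)/2, which equals f(w).
F(-1/2) = 81*exp(1/2)/16; F(-3/2) = -41*exp(3/2)/16.
Integral = F(-1/2) - F(-3/2) = 81*exp(1/2)/16 + 41*exp(3/2)/16.

Antiderivative: F(w) = 5*w**3*exp(-w)/2 + 9*w**2*exp(-w)/2 + 17*w*exp(-w)/2 + 17*exp(-w)/2; value = 81*exp(1/2)/16 + 41*exp(3/2)/16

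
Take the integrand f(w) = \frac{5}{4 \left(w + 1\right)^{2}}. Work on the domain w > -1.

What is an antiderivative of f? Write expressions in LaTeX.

A first test for any F(w): its w-derivative must equal f(w) identically.
Check: d/dw[- \frac{5}{4 w + 4}] = \frac{5}{4 w^{2} + 8 w + 4}, which equals f(w).

An antiderivative is F(w) = - \frac{5}{4 w + 4}.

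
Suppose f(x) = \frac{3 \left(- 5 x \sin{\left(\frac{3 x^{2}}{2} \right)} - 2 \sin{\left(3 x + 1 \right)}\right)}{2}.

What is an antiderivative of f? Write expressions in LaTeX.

Differentiate the proposed F(x) back; it has to land on f(x) exactly.
Check: d/dx[\frac{5 \cos{\left(\frac{3 x^{2}}{2} \right)}}{2} + \cos{\left(3 x + 1 \right)}] = - \frac{15 x \sin{\left(\frac{3 x^{2}}{2} \right)}}{2} - 3 \sin{\left(3 x + 1 \right)}, which equals f(x).

An antiderivative is F(x) = \frac{5 \cos{\left(\frac{3 x^{2}}{2} \right)}}{2} + \cos{\left(3 x + 1 \right)}.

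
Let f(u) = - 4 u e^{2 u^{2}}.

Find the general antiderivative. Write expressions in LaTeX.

f matches the chain-rule pattern g'(h)*h' with inner function h(u) = 2 u^{2}; substituting w = h(u) collapses the integral.
Check: d/du[- e^{2 u^{2}}] = - 4 u e^{2 u^{2}} = f(u).

F(u) = - e^{2 u^{2}} + C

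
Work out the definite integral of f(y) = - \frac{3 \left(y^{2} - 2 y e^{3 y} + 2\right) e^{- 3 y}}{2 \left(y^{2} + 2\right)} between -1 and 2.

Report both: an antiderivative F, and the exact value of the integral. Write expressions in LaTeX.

Antiderivative: F(y) = \frac{\left(3 e^{3 y} \log{\left(\frac{y^{2}}{2} + 1 \right)} + 1\right) e^{- 3 y}}{2}; value = - \frac{e^{3}}{2} - \frac{3 \log{\left(\frac{3}{2} \right)}}{2} + \frac{1}{2 e^{6}} + \frac{3 \log{\left(3 \right)}}{2}

For F(y) to be correct the identity F'(y) - f(y) = 0 must hold.
F(y) = \frac{\left(3 e^{3 y} \log{\left(\frac{y^{2}}{2} + 1 \right)} + 1\right) e^{- 3 y}}{2} is an antiderivative of f.
Check: d/dy[\frac{\left(3 e^{3 y} \log{\left(\frac{y^{2}}{2} + 1 \right)} + 1\right) e^{- 3 y}}{2}] = \frac{- 3 y^{2} + 6 y e^{3 y} - 6}{2 y^{2} e^{3 y} + 4 e^{3 y}}, which equals f(y).
F(2) = \frac{1}{2 e^{6}} + \frac{3 \log{\left(3 \right)}}{2}; F(-1) = \frac{3 \log{\left(\frac{3}{2} \right)}}{2} + \frac{e^{3}}{2}.
Integral = F(2) - F(-1) = - \frac{e^{3}}{2} - \frac{3 \log{\left(\frac{3}{2} \right)}}{2} + \frac{1}{2 e^{6}} + \frac{3 \log{\left(3 \right)}}{2}.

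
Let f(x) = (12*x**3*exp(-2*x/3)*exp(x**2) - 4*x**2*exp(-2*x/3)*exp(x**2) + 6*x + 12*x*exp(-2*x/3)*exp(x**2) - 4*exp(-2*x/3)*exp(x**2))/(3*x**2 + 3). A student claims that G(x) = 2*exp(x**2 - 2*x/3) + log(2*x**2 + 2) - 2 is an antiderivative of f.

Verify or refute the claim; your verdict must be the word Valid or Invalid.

Valid - the claim checks out under differentiation.

d/dx[G] = (12*x**3*exp(-2*x/3)*exp(x**2) - 4*x**2*exp(-2*x/3)*exp(x**2) + 6*x + 12*x*exp(-2*x/3)*exp(x**2) - 4*exp(-2*x/3)*exp(x**2))/(3*x**2 + 3)
This equals f(x) exactly, so the claim holds.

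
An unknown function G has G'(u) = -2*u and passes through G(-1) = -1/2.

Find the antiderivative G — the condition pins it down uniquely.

Check a candidate G(u) by differentiating: d/du[G] must match the given G'(u).
A general antiderivative is -u**2 + C.
The condition gives C = -1/2 - (-1) = 1/2.
So G(u) = 1/2 - u**2.
Check: d/du[1/2 - u**2] = -2*u = G'(u).

G(u) = 1/2 - u**2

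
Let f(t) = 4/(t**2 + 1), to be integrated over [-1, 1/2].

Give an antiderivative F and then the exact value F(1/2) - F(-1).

Antiderivative: F(t) = 4*atan(t); value = 4*atan(1/2) + pi

A first test for any F(t): its t-derivative must equal f(t) identically.
F(t) = 4*atan(t) is an antiderivative of f.
Check: d/dt[4*atan(t)] = 4/(t**2 + 1) = f(t).
F(1/2) = 4*atan(1/2); F(-1) = -pi.
Integral = F(1/2) - F(-1) = 4*atan(1/2) + pi.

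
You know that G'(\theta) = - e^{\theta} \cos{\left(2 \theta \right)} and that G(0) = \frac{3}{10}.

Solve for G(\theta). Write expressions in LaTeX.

G(\theta) = - \frac{2 e^{\theta} \sin{\left(2 \theta \right)}}{5} - \frac{e^{\theta} \cos{\left(2 \theta \right)}}{5} + \frac{1}{2}

Recover the given G'(\theta) by differentiating a candidate G(\theta); any mismatch rules it out.
A general antiderivative is - \frac{2 e^{\theta} \sin{\left(2 \theta \right)}}{5} - \frac{e^{\theta} \cos{\left(2 \theta \right)}}{5} + C.
The condition gives C = \frac{3}{10} - (- \frac{1}{5}) = \frac{1}{2}.
So G(\theta) = - \frac{2 e^{\theta} \sin{\left(2 \theta \right)}}{5} - \frac{e^{\theta} \cos{\left(2 \theta \right)}}{5} + \frac{1}{2}.
Check: d/d\theta[- \frac{2 e^{\theta} \sin{\left(2 \theta \right)}}{5} - \frac{e^{\theta} \cos{\left(2 \theta \right)}}{5} + \frac{1}{2}] = - e^{\theta} \cos{\left(2 \theta \right)} = G'(\theta).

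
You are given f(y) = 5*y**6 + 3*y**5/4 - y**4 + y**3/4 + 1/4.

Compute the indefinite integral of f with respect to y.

F(y) = 5*y**7/7 + y**6/8 - y**5/5 + y**4/16 + y/4 + C

Integrate term by term and add the pieces.
Check: d/dy[5*y**7/7 + y**6/8 - y**5/5 + y**4/16 + y/4] = 5*y**6 + 3*y**5/4 - y**4 + y**3/4 + 1/4 = f(y).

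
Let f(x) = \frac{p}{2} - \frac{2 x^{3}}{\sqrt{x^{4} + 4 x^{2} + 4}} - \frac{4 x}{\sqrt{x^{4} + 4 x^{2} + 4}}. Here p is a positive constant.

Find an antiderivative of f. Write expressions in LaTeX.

An antiderivative is F(x) = \frac{p x}{2} - \sqrt{x^{4} + 4 x^{2} + 4}.

Integrate term by term and add the pieces.
Check: d/dx[\frac{p x}{2} - \sqrt{x^{4} + 4 x^{2} + 4}] = \frac{p \sqrt{x^{4} + 4 x^{2} + 4} - 4 x^{3} - 8 x}{2 \sqrt{x^{4} + 4 x^{2} + 4}}, which equals f(x).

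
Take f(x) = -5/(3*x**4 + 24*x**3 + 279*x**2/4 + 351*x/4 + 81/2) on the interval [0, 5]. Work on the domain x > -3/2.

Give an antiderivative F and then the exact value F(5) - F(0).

The denominator factors as 3*(x + 2)*(x + 3)*(2*x + 3)**2; partial fractions split f into directly integrable pieces: 320/(27*(2*x + 3)) - 80/(9*(2*x + 3)**2) + 20/(27*(x + 3)) - 20/(3*(x + 2)).
F(x) = -20*(-16*x*log(x + 3/2) + 18*x*log(x + 2) - 2*x*log(x + 3) - 24*log(x + 3/2) + 27*log(x + 2) - 3*log(x + 3) - 6)/(27*(2*x + 3)) is an antiderivative of f.
Check: d/dx[-20*(-16*x*log(x + 3/2) + 18*x*log(x + 2) - 2*x*log(x + 3) - 24*log(x + 3/2) + 27*log(x + 2) - 3*log(x + 3) - 6)/(27*(2*x + 3))] = -20/(12*x**4 + 96*x**3 + 279*x**2 + 351*x + 162), which equals f(x).
F(5) = -20*log(7)/3 + 40/117 + 20*log(8)/27 + 160*log(13/2)/27; F(0) = -20*log(2)/3 + 20*log(3)/27 + 40/27 + 160*log(3/2)/27.
Integral = F(5) - F(0) = -20*log(7)/3 - 160*log(3/2)/27 - 400/351 - 20*log(3)/27 + 20*log(8)/27 + 20*log(2)/3 + 160*log(13/2)/27.

Antiderivative: F(x) = -20*(-16*x*log(x + 3/2) + 18*x*log(x + 2) - 2*x*log(x + 3) - 24*log(x + 3/2) + 27*log(x + 2) - 3*log(x + 3) - 6)/(27*(2*x + 3)); value = -20*log(7)/3 - 160*log(3/2)/27 - 400/351 - 20*log(3)/27 + 20*log(8)/27 + 20*log(2)/3 + 160*log(13/2)/27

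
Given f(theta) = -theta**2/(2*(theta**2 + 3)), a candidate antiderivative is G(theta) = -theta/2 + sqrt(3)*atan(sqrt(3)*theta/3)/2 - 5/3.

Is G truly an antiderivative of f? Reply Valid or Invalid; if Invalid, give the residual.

d/dtheta[G] = -theta**2/(2*theta**2 + 6)
This equals f(theta) exactly, so the claim holds.

Valid - the claim checks out under differentiation.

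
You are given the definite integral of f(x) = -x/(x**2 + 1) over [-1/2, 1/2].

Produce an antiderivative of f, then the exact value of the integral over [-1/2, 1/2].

Antiderivative: F(x) = -log(x**2 + 1)/2; value = 0

The substitution u = x**2 + 1 works: f is exactly (dF/du)*(du/dx) for that inner function.
F(x) = -log(x**2 + 1)/2 is an antiderivative of f.
Check: d/dx[-log(x**2 + 1)/2] = -x/(x**2 + 1) = f(x).
F(1/2) = -log(5/4)/2; F(-1/2) = -log(5/4)/2.
Integral = F(1/2) - F(-1/2) = 0.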